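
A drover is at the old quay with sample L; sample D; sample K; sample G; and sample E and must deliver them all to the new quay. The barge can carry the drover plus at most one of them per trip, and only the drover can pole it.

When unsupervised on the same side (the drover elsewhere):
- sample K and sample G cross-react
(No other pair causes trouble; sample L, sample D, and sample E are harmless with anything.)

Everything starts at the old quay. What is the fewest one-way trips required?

9

Counting alone: the drover can take at most 1 across per trip to the new quay, so moving all 5 needs at least 5 loaded trips out, with a return between consecutive ones — at least 9 crossings.
The plan below uses exactly 9 crossings, so it is optimal:
1. Drover goes to the new quay with sample K.
2. Drover goes back to the old quay alone.
3. Drover goes to the new quay with sample L.
4. Drover goes back to the old quay alone.
5. Drover goes to the new quay with sample D.
6. Drover goes back to the old quay alone.
7. Drover goes to the new quay with sample E.
8. Drover goes back to the old quay alone.
9. Drover goes to the new quay with sample G.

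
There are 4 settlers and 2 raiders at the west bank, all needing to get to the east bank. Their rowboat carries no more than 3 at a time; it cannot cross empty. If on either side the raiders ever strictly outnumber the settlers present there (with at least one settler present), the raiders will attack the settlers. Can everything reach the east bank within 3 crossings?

No

Counting alone: each trip to the east bank takes at most 3 across and each return brings at least 1 back, so after t trips out (and t−1 returns) at most 3t − (t−1) of the 6 are across; that first reaches 6 at t = 3, so at least 5 crossings are needed.
Since 3 < 5, 3 crossings cannot be enough. (The shortest complete plan in fact takes 5:)
1. 2 raiders → the east bank.  (the west bank: 4S 0R; the east bank: 0S 2R)
2. 1 raider ← the west bank.  (the west bank: 4S 1R; the east bank: 0S 1R)
3. 2 settlers and 1 raider → the east bank.  (the west bank: 2S 0R; the east bank: 2S 2R)
4. 1 raider ← the west bank.  (the west bank: 2S 1R; the east bank: 2S 1R)
5. 2 settlers and 1 raider → the east bank.  (the west bank: 0S 0R; the east bank: 4S 2R)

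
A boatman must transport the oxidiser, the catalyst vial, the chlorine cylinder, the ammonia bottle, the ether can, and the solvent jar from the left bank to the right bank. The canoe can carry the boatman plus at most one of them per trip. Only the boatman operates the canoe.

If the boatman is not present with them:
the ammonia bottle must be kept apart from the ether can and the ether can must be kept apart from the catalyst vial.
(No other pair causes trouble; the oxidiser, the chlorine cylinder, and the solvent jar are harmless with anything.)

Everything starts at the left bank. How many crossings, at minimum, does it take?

13

Counting alone: the boatman can take at most 1 across per trip to the right bank, so moving all 6 needs at least 6 loaded trips out, with a return between consecutive ones — at least 11 crossings.
The safety rule pushes this higher. Following every safe sequence of crossings, the most of the 6 that can be at the right bank as the canoe arrives there on crossing 11 is 5 — never all 6.
So no plan with fewer than 13 crossings exists, and this one achieves 13:
1. Boatman goes to the right bank with the ether can.  [the left bank: the ammonia bottle, the catalyst vial, the chlorine cylinder, the oxidiser, the solvent jar | the right bank: the ether can]
2. Boatman goes back to the left bank alone.  [the left bank: the ammonia bottle, the catalyst vial, the chlorine cylinder, the oxidiser, the solvent jar | the right bank: the ether can]
3. Boatman goes to the right bank with the oxidiser.  [the left bank: the ammonia bottle, the catalyst vial, the chlorine cylinder, the solvent jar | the right bank: the ether can, the oxidiser]
4. Boatman goes back to the left bank alone.  [the left bank: the ammonia bottle, the catalyst vial, the chlorine cylinder, the solvent jar | the right bank: the ether can, the oxidiser]
5. Boatman goes to the right bank with the catalyst vial.  [the left bank: the ammonia bottle, the chlorine cylinder, the solvent jar | the right bank: the catalyst vial, the ether can, the oxidiser]
6. Boatman goes back to the left bank with the ether can.  [the left bank: the ammonia bottle, the chlorine cylinder, the ether can, the solvent jar | the right bank: the catalyst vial, the oxidiser]
7. Boatman goes to the right bank with the ammonia bottle.  [the left bank: the chlorine cylinder, the ether can, the solvent jar | the right bank: the ammonia bottle, the catalyst vial, the oxidiser]
8. Boatman goes back to the left bank alone.  [the left bank: the chlorine cylinder, the ether can, the solvent jar | the right bank: the ammonia bottle, the catalyst vial, the oxidiser]
9. Boatman goes to the right bank with the chlorine cylinder.  [the left bank: the ether can, the solvent jar | the right bank: the ammonia bottle, the catalyst vial, the chlorine cylinder, the oxidiser]
10. Boatman goes back to the left bank alone.  [the left bank: the ether can, the solvent jar | the right bank: the ammonia bottle, the catalyst vial, the chlorine cylinder, the oxidiser]
11. Boatman goes to the right bank with the solvent jar.  [the left bank: the ether can | the right bank: the ammonia bottle, the catalyst vial, the chlorine cylinder, the oxidiser, the solvent jar]
12. Boatman goes back to the left bank alone.  [the left bank: the ether can | the right bank: the ammonia bottle, the catalyst vial, the chlorine cylinder, the oxidiser, the solvent jar]
13. Boatman goes to the right bank with the ether can.  [the left bank: — | the right bank: the ammonia bottle, the catalyst vial, the chlorine cylinder, the ether can, the oxidiser, the solvent jar]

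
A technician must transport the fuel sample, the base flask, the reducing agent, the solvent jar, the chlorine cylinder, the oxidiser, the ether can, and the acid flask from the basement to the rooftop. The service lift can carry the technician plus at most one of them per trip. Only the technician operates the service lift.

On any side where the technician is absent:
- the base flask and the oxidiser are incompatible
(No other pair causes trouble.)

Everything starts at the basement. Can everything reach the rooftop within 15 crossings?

Yes — this plan uses 15 crossings (≤ 15):
1. Technician goes to the rooftop with the base flask.  [the basement: the acid flask, the chlorine cylinder, the ether can, the fuel sample, the oxidiser, the reducing agent, the solvent jar | the rooftop: the base flask]
2. Technician goes back to the basement alone.  [the basement: the acid flask, the chlorine cylinder, the ether can, the fuel sample, the oxidiser, the reducing agent, the solvent jar | the rooftop: the base flask]
3. Technician goes to the rooftop with the fuel sample.  [the basement: the acid flask, the chlorine cylinder, the ether can, the oxidiser, the reducing agent, the solvent jar | the rooftop: the base flask, the fuel sample]
4. Technician goes back to the basement alone.  [the basement: the acid flask, the chlorine cylinder, the ether can, the oxidiser, the reducing agent, the solvent jar | the rooftop: the base flask, the fuel sample]
5. Technician goes to the rooftop with the reducing agent.  [the basement: the acid flask, the chlorine cylinder, the ether can, the oxidiser, the solvent jar | the rooftop: the base flask, the fuel sample, the reducing agent]
6. Technician goes back to the basement alone.  [the basement: the acid flask, the chlorine cylinder, the ether can, the oxidiser, the solvent jar | the rooftop: the base flask, the fuel sample, the reducing agent]
7. Technician goes to the rooftop with the solvent jar.  [the basement: the acid flask, the chlorine cylinder, the ether can, the oxidiser | the rooftop: the base flask, the fuel sample, the reducing agent, the solvent jar]
8. Technician goes back to the basement alone.  [the basement: the acid flask, the chlorine cylinder, the ether can, the oxidiser | the rooftop: the base flask, the fuel sample, the reducing agent, the solvent jar]
9. Technician goes to the rooftop with the chlorine cylinder.  [the basement: the acid flask, the ether can, the oxidiser | the rooftop: the base flask, the chlorine cylinder, the fuel sample, the reducing agent, the solvent jar]
10. Technician goes back to the basement alone.  [the basement: the acid flask, the ether can, the oxidiser | the rooftop: the base flask, the chlorine cylinder, the fuel sample, the reducing agent, the solvent jar]
11. Technician goes to the rooftop with the ether can.  [the basement: the acid flask, the oxidiser | the rooftop: the base flask, the chlorine cylinder, the ether can, the fuel sample, the reducing agent, the solvent jar]
12. Technician goes back to the basement alone.  [the basement: the acid flask, the oxidiser | the rooftop: the base flask, the chlorine cylinder, the ether can, the fuel sample, the reducing agent, the solvent jar]
13. Technician goes to the rooftop with the acid flask.  [the basement: the oxidiser | the rooftop: the acid flask, the base flask, the chlorine cylinder, the ether can, the fuel sample, the reducing agent, the solvent jar]
14. Technician goes back to the basement alone.  [the basement: the oxidiser | the rooftop: the acid flask, the base flask, the chlorine cylinder, the ether can, the fuel sample, the reducing agent, the solvent jar]
15. Technician goes to the rooftop with the oxidiser.  [the basement: — | the rooftop: the acid flask, the base flask, the chlorine cylinder, the ether can, the fuel sample, the oxidiser, the reducing agent, the solvent jar]

Yes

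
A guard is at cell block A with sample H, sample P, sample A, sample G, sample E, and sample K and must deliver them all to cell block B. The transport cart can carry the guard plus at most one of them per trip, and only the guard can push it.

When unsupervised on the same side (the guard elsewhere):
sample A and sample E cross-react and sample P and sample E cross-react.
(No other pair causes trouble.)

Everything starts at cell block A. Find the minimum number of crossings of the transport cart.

13

Counting alone: the guard can take at most 1 across per trip to cell block B, so moving all 6 needs at least 6 loaded trips out, with a return between consecutive ones — at least 11 crossings.
The safety rule pushes this higher. Following every safe sequence of crossings, the most of the 6 that can be at cell block B as the transport cart arrives there on crossing 11 is 5 — never all 6.
So no plan with fewer than 13 crossings exists, and this one achieves 13:
1. Guard goes to cell block B with sample E.
2. Guard goes back to cell block A alone.
3. Guard goes to cell block B with sample H.
4. Guard goes back to cell block A alone.
5. Guard goes to cell block B with sample P.
6. Guard goes back to cell block A with sample E.
7. Guard goes to cell block B with sample A.
8. Guard goes back to cell block A alone.
9. Guard goes to cell block B with sample G.
10. Guard goes back to cell block A alone.
11. Guard goes to cell block B with sample K.
12. Guard goes back to cell block A alone.
13. Guard goes to cell block B with sample E.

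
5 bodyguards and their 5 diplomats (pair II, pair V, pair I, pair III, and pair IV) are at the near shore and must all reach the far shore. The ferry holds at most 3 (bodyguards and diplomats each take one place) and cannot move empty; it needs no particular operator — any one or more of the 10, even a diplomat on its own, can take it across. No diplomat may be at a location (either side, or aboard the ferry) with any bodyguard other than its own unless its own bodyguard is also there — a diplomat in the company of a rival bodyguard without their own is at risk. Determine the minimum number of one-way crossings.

Counting alone: each trip to the far shore takes at most 3 across and each return brings at least 1 back, so after t trips out (and t−1 returns) at most 3t − (t−1) of the 10 are across; that first reaches 10 at t = 5, so at least 9 crossings are needed.
The safety rule pushes this higher. Following every safe sequence of crossings, the most of the 10 that can be at the far shore as the ferry arrives there on crossing 9 is 9 — never all 10.
So no plan with fewer than 11 crossings exists, and this one achieves 11:
1. bodyguard II and diplomat II cross → the far shore.
2. bodyguard II crosses ← the near shore.
3. diplomat I, diplomat III, and diplomat V cross → the far shore.
4. diplomat II crosses ← the near shore.
5. bodyguard I, bodyguard III, and bodyguard V cross → the far shore.
6. bodyguard V and diplomat V cross ← the near shore.
7. bodyguard II, bodyguard IV, and bodyguard V cross → the far shore.
8. diplomat I crosses ← the near shore.
9. diplomat II and diplomat V cross → the far shore.
10. diplomat II crosses ← the near shore.
11. diplomat I, diplomat II, and diplomat IV cross → the far shore.

11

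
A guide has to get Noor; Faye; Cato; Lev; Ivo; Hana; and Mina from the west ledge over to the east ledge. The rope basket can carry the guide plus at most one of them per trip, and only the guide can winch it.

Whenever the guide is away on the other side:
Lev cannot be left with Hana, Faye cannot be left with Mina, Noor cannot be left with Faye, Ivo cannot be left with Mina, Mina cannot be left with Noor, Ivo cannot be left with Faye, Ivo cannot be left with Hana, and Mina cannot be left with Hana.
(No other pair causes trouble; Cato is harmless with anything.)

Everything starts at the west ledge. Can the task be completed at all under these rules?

Whatever the first load, the items left behind include a forbidden pair without the guide. No opening move is safe, so no plan exists.

No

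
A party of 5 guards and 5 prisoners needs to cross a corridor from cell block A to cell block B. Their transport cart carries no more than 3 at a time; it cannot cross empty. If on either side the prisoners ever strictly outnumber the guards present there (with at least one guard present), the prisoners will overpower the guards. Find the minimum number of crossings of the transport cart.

Counting alone: each trip to cell block B takes at most 3 across and each return brings at least 1 back, so after t trips out (and t−1 returns) at most 3t − (t−1) of the 10 are across; that first reaches 10 at t = 5, so at least 9 crossings are needed.
The safety rule pushes this higher. Following every safe sequence of crossings, the most of the 10 that can be at cell block B as the transport cart arrives there on crossing 9 is 9 — never all 10.
So no plan with fewer than 11 crossings exists, and this one achieves 11:
1. 2 prisoners → cell block B.  (cell block A: 5G 3P; cell block B: 0G 2P)
2. 1 prisoner ← cell block A.  (cell block A: 5G 4P; cell block B: 0G 1P)
3. 3 prisoners → cell block B.  (cell block A: 5G 1P; cell block B: 0G 4P)
4. 1 prisoner ← cell block A.  (cell block A: 5G 2P; cell block B: 0G 3P)
5. 3 guards → cell block B.  (cell block A: 2G 2P; cell block B: 3G 3P)
6. 1 guard and 1 prisoner ← cell block A.  (cell block A: 3G 3P; cell block B: 2G 2P)
7. 3 guards → cell block B.  (cell block A: 0G 3P; cell block B: 5G 2P)
8. 1 prisoner ← cell block A.  (cell block A: 0G 4P; cell block B: 5G 1P)
9. 2 prisoners → cell block B.  (cell block A: 0G 2P; cell block B: 5G 3P)
10. 1 prisoner ← cell block A.  (cell block A: 0G 3P; cell block B: 5G 2P)
11. 3 prisoners → cell block B.  (cell block A: 0G 0P; cell block B: 5G 5P)

11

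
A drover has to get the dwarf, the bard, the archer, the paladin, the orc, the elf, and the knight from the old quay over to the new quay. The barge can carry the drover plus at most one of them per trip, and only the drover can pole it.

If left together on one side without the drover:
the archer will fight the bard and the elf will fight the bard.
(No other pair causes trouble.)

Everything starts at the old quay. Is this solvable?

1. Drover goes to the new quay with the bard.
2. Drover goes back to the old quay alone.
3. Drover goes to the new quay with the dwarf.
4. Drover goes back to the old quay alone.
5. Drover goes to the new quay with the archer.
6. Drover goes back to the old quay with the bard.
7. Drover goes to the new quay with the elf.
8. Drover goes back to the old quay alone.
9. Drover goes to the new quay with the paladin.
10. Drover goes back to the old quay alone.
11. Drover goes to the new quay with the orc.
12. Drover goes back to the old quay alone.
13. Drover goes to the new quay with the knight.
14. Drover goes back to the old quay alone.
15. Drover goes to the new quay with the bard.

Yes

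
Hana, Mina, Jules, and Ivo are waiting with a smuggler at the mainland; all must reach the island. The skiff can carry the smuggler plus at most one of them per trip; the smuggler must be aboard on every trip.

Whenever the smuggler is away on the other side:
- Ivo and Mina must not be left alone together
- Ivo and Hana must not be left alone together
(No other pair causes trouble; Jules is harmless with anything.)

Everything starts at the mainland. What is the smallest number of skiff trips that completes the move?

Counting alone: the smuggler can take at most 1 across per trip to the island, so moving all 4 needs at least 4 loaded trips out, with a return between consecutive ones — at least 7 crossings.
The safety rule pushes this higher. Following every safe sequence of crossings, the most of the 4 that can be at the island as the skiff arrives there on crossing 7 is 3 — never all 4.
So no plan with fewer than 9 crossings exists, and this one achieves 9:
1. Smuggler goes to the island with Ivo.  [the mainland: Hana, Jules, Mina | the island: Ivo]
2. Smuggler goes back to the mainland alone.  [the mainland: Hana, Jules, Mina | the island: Ivo]
3. Smuggler goes to the island with Hana.  [the mainland: Jules, Mina | the island: Hana, Ivo]
4. Smuggler goes back to the mainland with Ivo.  [the mainland: Ivo, Jules, Mina | the island: Hana]
5. Smuggler goes to the island with Mina.  [the mainland: Ivo, Jules | the island: Hana, Mina]
6. Smuggler goes back to the mainland alone.  [the mainland: Ivo, Jules | the island: Hana, Mina]
7. Smuggler goes to the island with Jules.  [the mainland: Ivo | the island: Hana, Jules, Mina]
8. Smuggler goes back to the mainland alone.  [the mainland: Ivo | the island: Hana, Jules, Mina]
9. Smuggler goes to the island with Ivo.  [the mainland: — | the island: Hana, Ivo, Jules, Mina]

9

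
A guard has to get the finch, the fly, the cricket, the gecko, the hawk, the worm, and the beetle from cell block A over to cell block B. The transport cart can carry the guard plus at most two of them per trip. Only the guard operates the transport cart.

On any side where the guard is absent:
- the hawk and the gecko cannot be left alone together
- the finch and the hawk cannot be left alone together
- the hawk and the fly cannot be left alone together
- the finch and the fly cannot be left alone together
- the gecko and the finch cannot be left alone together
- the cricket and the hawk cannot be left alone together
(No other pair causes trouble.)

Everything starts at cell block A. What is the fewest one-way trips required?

11

Counting alone: the guard can take at most 2 across per trip to cell block B, so moving all 7 needs at least 4 loaded trips out, with a return between consecutive ones — at least 7 crossings.
The safety rule pushes this higher. Following every safe sequence of crossings, the most of the 7 that can be at cell block B as the transport cart arrives there on crossings 7, 9 is 5, 6 respectively — never all 7.
So no plan with fewer than 11 crossings exists, and this one achieves 11:
1. Guard goes to cell block B with the finch and the hawk.
2. Guard goes back to cell block A with the finch.
3. Guard goes to cell block B with the cricket and the finch.
4. Guard goes back to cell block A with the hawk.
5. Guard goes to cell block B with the fly and the gecko.
6. Guard goes back to cell block A with the finch.
7. Guard goes to cell block B with the finch and the worm.
8. Guard goes back to cell block A with the finch.
9. Guard goes to cell block B with the beetle and the finch.
10. Guard goes back to cell block A with the finch.
11. Guard goes to cell block B with the finch and the hawk.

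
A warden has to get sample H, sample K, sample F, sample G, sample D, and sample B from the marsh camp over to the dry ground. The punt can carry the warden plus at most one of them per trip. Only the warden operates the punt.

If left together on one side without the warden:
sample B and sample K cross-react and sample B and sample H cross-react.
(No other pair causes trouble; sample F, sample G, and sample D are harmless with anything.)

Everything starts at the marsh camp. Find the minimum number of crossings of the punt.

13

Counting alone: the warden can take at most 1 across per trip to the dry ground, so moving all 6 needs at least 6 loaded trips out, with a return between consecutive ones — at least 11 crossings.
The safety rule pushes this higher. Following every safe sequence of crossings, the most of the 6 that can be at the dry ground as the punt arrives there on crossing 11 is 5 — never all 6.
So no plan with fewer than 13 crossings exists, and this one achieves 13:
1. Warden goes to the dry ground with sample B.
2. Warden goes back to the marsh camp alone.
3. Warden goes to the dry ground with sample H.
4. Warden goes back to the marsh camp with sample B.
5. Warden goes to the dry ground with sample K.
6. Warden goes back to the marsh camp alone.
7. Warden goes to the dry ground with sample F.
8. Warden goes back to the marsh camp alone.
9. Warden goes to the dry ground with sample G.
10. Warden goes back to the marsh camp alone.
11. Warden goes to the dry ground with sample D.
12. Warden goes back to the marsh camp alone.
13. Warden goes to the dry ground with sample B.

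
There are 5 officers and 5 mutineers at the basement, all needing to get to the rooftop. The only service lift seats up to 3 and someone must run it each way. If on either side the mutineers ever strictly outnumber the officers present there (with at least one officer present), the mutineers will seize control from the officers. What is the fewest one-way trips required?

Counting alone: each trip to the rooftop takes at most 3 across and each return brings at least 1 back, so after t trips out (and t−1 returns) at most 3t − (t−1) of the 10 are across; that first reaches 10 at t = 5, so at least 9 crossings are needed.
The safety rule pushes this higher. Following every safe sequence of crossings, the most of the 10 that can be at the rooftop as the service lift arrives there on crossing 9 is 9 — never all 10.
So no plan with fewer than 11 crossings exists, and this one achieves 11:
1. 2 mutineers → the rooftop.  (the basement: 5O 3M; the rooftop: 0O 2M)
2. 1 mutineer ← the basement.  (the basement: 5O 4M; the rooftop: 0O 1M)
3. 3 mutineers → the rooftop.  (the basement: 5O 1M; the rooftop: 0O 4M)
4. 1 mutineer ← the basement.  (the basement: 5O 2M; the rooftop: 0O 3M)
5. 3 officers → the rooftop.  (the basement: 2O 2M; the rooftop: 3O 3M)
6. 1 officer and 1 mutineer ← the basement.  (the basement: 3O 3M; the rooftop: 2O 2M)
7. 3 officers → the rooftop.  (the basement: 0O 3M; the rooftop: 5O 2M)
8. 1 mutineer ← the basement.  (the basement: 0O 4M; the rooftop: 5O 1M)
9. 2 mutineers → the rooftop.  (the basement: 0O 2M; the rooftop: 5O 3M)
10. 1 mutineer ← the basement.  (the basement: 0O 3M; the rooftop: 5O 2M)
11. 3 mutineers → the rooftop.  (the basement: 0O 0M; the rooftop: 5O 5M)

11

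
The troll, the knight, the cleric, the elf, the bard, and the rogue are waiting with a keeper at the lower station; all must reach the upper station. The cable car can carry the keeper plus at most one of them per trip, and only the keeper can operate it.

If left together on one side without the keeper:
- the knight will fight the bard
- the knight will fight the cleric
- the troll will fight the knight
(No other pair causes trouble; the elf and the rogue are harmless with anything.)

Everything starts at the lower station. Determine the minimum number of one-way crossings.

Following every safe sequence of crossings from the start, the most of the 6 that can be at the upper station as the cable car arrives there on crossings 1, 3, 5, 7 is 1, 2, 3, 4 respectively; the best ever achieved is 4 of 6.
From crossing 9 on, no configuration arises that was not already reachable earlier: only 36 distinct safe configurations (who is on which side, and where the cable car is) can ever be reached, none of them has everyone across, and every continuation just revisits them. So no valid plan exists.

impossible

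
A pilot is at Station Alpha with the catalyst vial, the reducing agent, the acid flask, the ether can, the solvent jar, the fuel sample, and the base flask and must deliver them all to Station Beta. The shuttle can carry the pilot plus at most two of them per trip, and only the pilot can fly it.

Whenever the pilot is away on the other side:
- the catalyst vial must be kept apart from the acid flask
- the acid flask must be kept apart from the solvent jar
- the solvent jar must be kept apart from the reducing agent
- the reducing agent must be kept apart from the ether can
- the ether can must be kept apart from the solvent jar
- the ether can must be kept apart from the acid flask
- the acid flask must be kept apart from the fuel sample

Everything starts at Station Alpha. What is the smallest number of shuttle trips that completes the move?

Whatever the first load, the items left behind include a forbidden pair without the pilot. No opening move is safe, so no plan exists.

impossible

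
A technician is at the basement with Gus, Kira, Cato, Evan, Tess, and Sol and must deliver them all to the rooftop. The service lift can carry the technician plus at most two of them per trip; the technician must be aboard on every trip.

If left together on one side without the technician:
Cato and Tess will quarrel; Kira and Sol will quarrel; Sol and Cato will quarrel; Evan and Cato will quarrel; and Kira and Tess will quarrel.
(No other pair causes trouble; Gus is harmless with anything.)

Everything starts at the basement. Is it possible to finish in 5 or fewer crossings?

No

Counting alone: the technician can take at most 2 across per trip to the rooftop, so moving all 6 needs at least 3 loaded trips out, with a return between consecutive ones — at least 5 crossings.
The safety rule pushes this higher. Following every safe sequence of crossings, the most of the 6 that can be at the rooftop as the service lift arrives there on crossing 5 is 5 — never all 6.
So the move cannot be finished within 5 crossings. (The shortest complete plan takes 7:)
1. Technician goes to the rooftop with Cato and Kira.
2. Technician goes back to the basement alone.
3. Technician goes to the rooftop with Evan and Gus.
4. Technician goes back to the basement with Cato.
5. Technician goes to the rooftop with Sol and Tess.
6. Technician goes back to the basement with Kira.
7. Technician goes to the rooftop with Cato and Kira.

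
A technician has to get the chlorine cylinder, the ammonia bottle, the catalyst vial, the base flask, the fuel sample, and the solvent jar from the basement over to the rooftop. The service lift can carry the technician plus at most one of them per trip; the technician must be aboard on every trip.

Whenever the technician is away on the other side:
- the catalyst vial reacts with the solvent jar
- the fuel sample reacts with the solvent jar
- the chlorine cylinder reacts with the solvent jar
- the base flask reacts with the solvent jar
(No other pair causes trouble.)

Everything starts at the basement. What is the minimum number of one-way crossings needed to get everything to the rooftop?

Following every safe sequence of crossings from the start, the most of the 6 that can be at the rooftop as the service lift arrives there on crossings 1, 3, 5 is 1, 2, 3 respectively; the best ever achieved is 3 of 6.
From crossing 7 on, no configuration arises that was not already reachable earlier: only 22 distinct safe configurations (who is on which side, and where the service lift is) can ever be reached, none of them has everyone across, and every continuation just revisits them. So no valid plan exists.

impossible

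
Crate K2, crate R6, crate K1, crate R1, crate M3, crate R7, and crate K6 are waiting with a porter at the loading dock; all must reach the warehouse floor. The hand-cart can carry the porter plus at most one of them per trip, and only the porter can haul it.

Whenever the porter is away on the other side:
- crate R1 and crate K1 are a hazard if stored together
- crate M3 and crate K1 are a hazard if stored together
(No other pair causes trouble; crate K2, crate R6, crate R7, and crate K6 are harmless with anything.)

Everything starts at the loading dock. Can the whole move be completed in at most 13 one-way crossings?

No

Counting alone: the porter can take at most 1 across per trip to the warehouse floor, so moving all 7 needs at least 7 loaded trips out, with a return between consecutive ones — at least 13 crossings.
The safety rule pushes this higher. Following every safe sequence of crossings, the most of the 7 that can be at the warehouse floor as the hand-cart arrives there on crossing 13 is 6 — never all 7.
So the move cannot be finished within 13 crossings. (The shortest complete plan takes 15:)
1. Porter goes to the warehouse floor with crate K1.
2. Porter goes back to the loading dock alone.
3. Porter goes to the warehouse floor with crate K2.
4. Porter goes back to the loading dock alone.
5. Porter goes to the warehouse floor with crate R6.
6. Porter goes back to the loading dock alone.
7. Porter goes to the warehouse floor with crate R1.
8. Porter goes back to the loading dock with crate K1.
9. Porter goes to the warehouse floor with crate M3.
10. Porter goes back to the loading dock alone.
11. Porter goes to the warehouse floor with crate R7.
12. Porter goes back to the loading dock alone.
13. Porter goes to the warehouse floor with crate K6.
14. Porter goes back to the loading dock alone.
15. Porter goes to the warehouse floor with crate K1.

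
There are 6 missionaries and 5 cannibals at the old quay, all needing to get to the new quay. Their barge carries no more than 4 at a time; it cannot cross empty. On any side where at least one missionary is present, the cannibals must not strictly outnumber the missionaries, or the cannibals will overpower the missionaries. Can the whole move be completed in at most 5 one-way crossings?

Counting alone: each trip to the new quay takes at most 4 across and each return brings at least 1 back, so after t trips out (and t−1 returns) at most 4t − (t−1) of the 11 are across; that first reaches 11 at t = 4, so at least 7 crossings are needed.
Since 5 < 7, 5 crossings cannot be enough. (The shortest complete plan in fact takes 7:)
1. 2 cannibals → the new quay.  (the old quay: 6M 3C; the new quay: 0M 2C)
2. 1 cannibal ← the old quay.  (the old quay: 6M 4C; the new quay: 0M 1C)
3. 4 cannibals → the new quay.  (the old quay: 6M 0C; the new quay: 0M 5C)
4. 1 cannibal ← the old quay.  (the old quay: 6M 1C; the new quay: 0M 4C)
5. 4 missionaries → the new quay.  (the old quay: 2M 1C; the new quay: 4M 4C)
6. 1 cannibal ← the old quay.  (the old quay: 2M 2C; the new quay: 4M 3C)
7. 2 missionaries and 2 cannibals → the new quay.  (the old quay: 0M 0C; the new quay: 6M 5C)

No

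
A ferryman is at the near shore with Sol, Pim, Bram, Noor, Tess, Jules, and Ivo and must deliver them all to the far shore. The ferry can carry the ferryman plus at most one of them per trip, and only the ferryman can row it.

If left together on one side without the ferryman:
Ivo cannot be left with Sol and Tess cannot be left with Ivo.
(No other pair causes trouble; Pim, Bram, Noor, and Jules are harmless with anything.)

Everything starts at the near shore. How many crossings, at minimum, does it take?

Counting alone: the ferryman can take at most 1 across per trip to the far shore, so moving all 7 needs at least 7 loaded trips out, with a return between consecutive ones — at least 13 crossings.
The safety rule pushes this higher. Following every safe sequence of crossings, the most of the 7 that can be at the far shore as the ferry arrives there on crossing 13 is 6 — never all 7.
So no plan with fewer than 15 crossings exists, and this one achieves 15:
1. Ferryman goes to the far shore with Ivo.  [the near shore: Bram, Jules, Noor, Pim, Sol, Tess | the far shore: Ivo]
2. Ferryman goes back to the near shore alone.  [the near shore: Bram, Jules, Noor, Pim, Sol, Tess | the far shore: Ivo]
3. Ferryman goes to the far shore with Sol.  [the near shore: Bram, Jules, Noor, Pim, Tess | the far shore: Ivo, Sol]
4. Ferryman goes back to the near shore with Ivo.  [the near shore: Bram, Ivo, Jules, Noor, Pim, Tess | the far shore: Sol]
5. Ferryman goes to the far shore with Tess.  [the near shore: Bram, Ivo, Jules, Noor, Pim | the far shore: Sol, Tess]
6. Ferryman goes back to the near shore alone.  [the near shore: Bram, Ivo, Jules, Noor, Pim | the far shore: Sol, Tess]
7. Ferryman goes to the far shore with Pim.  [the near shore: Bram, Ivo, Jules, Noor | the far shore: Pim, Sol, Tess]
8. Ferryman goes back to the near shore alone.  [the near shore: Bram, Ivo, Jules, Noor | the far shore: Pim, Sol, Tess]
9. Ferryman goes to the far shore with Bram.  [the near shore: Ivo, Jules, Noor | the far shore: Bram, Pim, Sol, Tess]
10. Ferryman goes back to the near shore alone.  [the near shore: Ivo, Jules, Noor | the far shore: Bram, Pim, Sol, Tess]
11. Ferryman goes to the far shore with Noor.  [the near shore: Ivo, Jules | the far shore: Bram, Noor, Pim, Sol, Tess]
12. Ferryman goes back to the near shore alone.  [the near shore: Ivo, Jules | the far shore: Bram, Noor, Pim, Sol, Tess]
13. Ferryman goes to the far shore with Jules.  [the near shore: Ivo | the far shore: Bram, Jules, Noor, Pim, Sol, Tess]
14. Ferryman goes back to the near shore alone.  [the near shore: Ivo | the far shore: Bram, Jules, Noor, Pim, Sol, Tess]
15. Ferryman goes to the far shore with Ivo.  [the near shore: — | the far shore: Bram, Ivo, Jules, Noor, Pim, Sol, Tess]

15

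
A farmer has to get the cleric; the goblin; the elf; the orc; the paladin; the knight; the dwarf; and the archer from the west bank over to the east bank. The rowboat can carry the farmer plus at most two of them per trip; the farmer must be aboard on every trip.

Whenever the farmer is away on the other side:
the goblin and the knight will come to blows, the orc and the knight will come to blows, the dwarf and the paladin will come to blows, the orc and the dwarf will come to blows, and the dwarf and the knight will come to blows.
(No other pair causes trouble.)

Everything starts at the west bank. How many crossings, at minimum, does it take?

Counting alone: the farmer can take at most 2 across per trip to the east bank, so moving all 8 needs at least 4 loaded trips out, with a return between consecutive ones — at least 7 crossings.
The safety rule pushes this higher. Following every safe sequence of crossings, the most of the 8 that can be at the east bank as the rowboat arrives there on crossings 7, 9, 11 is 5, 6, 7 respectively — never all 8.
So no plan with fewer than 13 crossings exists, and this one achieves 13:
1. Farmer goes to the east bank with the dwarf and the knight.  [the west bank: the archer, the cleric, the elf, the goblin, the orc, the paladin | the east bank: the dwarf, the knight]
2. Farmer goes back to the west bank with the knight.  [the west bank: the archer, the cleric, the elf, the goblin, the knight, the orc, the paladin | the east bank: the dwarf]
3. Farmer goes to the east bank with the cleric and the knight.  [the west bank: the archer, the elf, the goblin, the orc, the paladin | the east bank: the cleric, the dwarf, the knight]
4. Farmer goes back to the west bank with the knight.  [the west bank: the archer, the elf, the goblin, the knight, the orc, the paladin | the east bank: the cleric, the dwarf]
5. Farmer goes to the east bank with the goblin and the orc.  [the west bank: the archer, the elf, the knight, the paladin | the east bank: the cleric, the dwarf, the goblin, the orc]
6. Farmer goes back to the west bank with the orc.  [the west bank: the archer, the elf, the knight, the orc, the paladin | the east bank: the cleric, the dwarf, the goblin]
7. Farmer goes to the east bank with the elf and the orc.  [the west bank: the archer, the knight, the paladin | the east bank: the cleric, the dwarf, the elf, the goblin, the orc]
8. Farmer goes back to the west bank with the orc.  [the west bank: the archer, the knight, the orc, the paladin | the east bank: the cleric, the dwarf, the elf, the goblin]
9. Farmer goes to the east bank with the orc and the paladin.  [the west bank: the archer, the knight | the east bank: the cleric, the dwarf, the elf, the goblin, the orc, the paladin]
10. Farmer goes back to the west bank with the dwarf.  [the west bank: the archer, the dwarf, the knight | the east bank: the cleric, the elf, the goblin, the orc, the paladin]
11. Farmer goes to the east bank with the archer and the knight.  [the west bank: the dwarf | the east bank: the archer, the cleric, the elf, the goblin, the knight, the orc, the paladin]
12. Farmer goes back to the west bank with the knight.  [the west bank: the dwarf, the knight | the east bank: the archer, the cleric, the elf, the goblin, the orc, the paladin]
13. Farmer goes to the east bank with the dwarf and the knight.  [the west bank: — | the east bank: the archer, the cleric, the dwarf, the elf, the goblin, the knight, the orc, the paladin]

13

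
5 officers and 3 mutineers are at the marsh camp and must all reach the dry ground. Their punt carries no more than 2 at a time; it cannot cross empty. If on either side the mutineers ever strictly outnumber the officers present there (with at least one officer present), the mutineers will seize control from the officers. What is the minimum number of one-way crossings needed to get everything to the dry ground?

Counting alone: each trip to the dry ground takes at most 2 across and each return brings at least 1 back, so after t trips out (and t−1 returns) at most 2t − (t−1) of the 8 are across; that first reaches 8 at t = 7, so at least 13 crossings are needed.
The plan below uses exactly 13 crossings, so it is optimal:
1. 2 mutineers → the dry ground.  (the marsh camp: 5O 1M; the dry ground: 0O 2M)
2. 1 mutineer ← the marsh camp.  (the marsh camp: 5O 2M; the dry ground: 0O 1M)
3. 2 mutineers → the dry ground.  (the marsh camp: 5O 0M; the dry ground: 0O 3M)
4. 1 mutineer ← the marsh camp.  (the marsh camp: 5O 1M; the dry ground: 0O 2M)
5. 2 officers → the dry ground.  (the marsh camp: 3O 1M; the dry ground: 2O 2M)
6. 1 mutineer ← the marsh camp.  (the marsh camp: 3O 2M; the dry ground: 2O 1M)
7. 1 officer and 1 mutineer → the dry ground.  (the marsh camp: 2O 1M; the dry ground: 3O 2M)
8. 1 mutineer ← the marsh camp.  (the marsh camp: 2O 2M; the dry ground: 3O 1M)
9. 2 mutineers → the dry ground.  (the marsh camp: 2O 0M; the dry ground: 3O 3M)
10. 1 mutineer ← the marsh camp.  (the marsh camp: 2O 1M; the dry ground: 3O 2M)
11. 1 officer and 1 mutineer → the dry ground.  (the marsh camp: 1O 0M; the dry ground: 4O 3M)
12. 1 mutineer ← the marsh camp.  (the marsh camp: 1O 1M; the dry ground: 4O 2M)
13. 1 officer and 1 mutineer → the dry ground.  (the marsh camp: 0O 0M; the dry ground: 5O 3M)

13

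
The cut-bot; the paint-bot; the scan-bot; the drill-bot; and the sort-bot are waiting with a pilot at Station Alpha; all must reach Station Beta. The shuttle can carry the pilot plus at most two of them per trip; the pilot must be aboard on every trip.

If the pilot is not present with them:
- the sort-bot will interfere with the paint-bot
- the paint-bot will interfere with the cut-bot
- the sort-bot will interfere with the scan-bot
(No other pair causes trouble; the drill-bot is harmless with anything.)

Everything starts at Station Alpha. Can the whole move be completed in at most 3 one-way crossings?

No

Counting alone: the pilot can take at most 2 across per trip to Station Beta, so moving all 5 needs at least 3 loaded trips out, with a return between consecutive ones — at least 5 crossings.
Since 3 < 5, 3 crossings cannot be enough. (The shortest complete plan in fact takes 5:)
1. Pilot goes to Station Beta with the cut-bot and the sort-bot.
2. Pilot goes back to Station Alpha alone.
3. Pilot goes to Station Beta with the drill-bot.
4. Pilot goes back to Station Alpha alone.
5. Pilot goes to Station Beta with the paint-bot and the scan-bot.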